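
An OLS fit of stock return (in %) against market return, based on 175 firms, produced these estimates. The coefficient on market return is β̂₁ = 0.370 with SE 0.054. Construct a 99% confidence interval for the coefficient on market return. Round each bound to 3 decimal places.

df = n − 2 = 175 − 2 = 173.
t* = t_{0.005, 173} = 2.604546.
Margin = t* × SE = 2.604546 × 0.054 = 0.14065.
CI: 0.370 ± 0.14065 → (0.229, 0.511).
With 99% confidence, each one-unit increase in market return is associated with a change of between 0.229 and 0.511 % in stock return.

(0.229, 0.511)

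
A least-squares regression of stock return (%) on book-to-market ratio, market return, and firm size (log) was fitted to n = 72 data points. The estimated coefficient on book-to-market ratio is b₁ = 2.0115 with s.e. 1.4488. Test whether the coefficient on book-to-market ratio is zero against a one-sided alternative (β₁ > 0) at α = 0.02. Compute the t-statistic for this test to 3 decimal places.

t = 1.388

H₀: β₁ = 0 vs H₁: β₁ > 0.
t = (b₁ − β₁⁰)/SE = 2.0115 / 1.4488 = 1.388.
df = n − k − 1 = 72 − 3 − 1 = 68.
One-sided p ≈ 0.0848, which is ≥ 0.02, so fail to reject H₀.
The data do not give significant evidence that the true slope on book-to-market ratio is positive, holding the other predictors fixed.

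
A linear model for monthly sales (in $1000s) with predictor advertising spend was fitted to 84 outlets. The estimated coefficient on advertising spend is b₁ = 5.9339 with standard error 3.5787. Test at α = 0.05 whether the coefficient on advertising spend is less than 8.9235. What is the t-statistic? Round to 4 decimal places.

t = -0.8354

H₀: β₁ = 8.9235 vs H₁: β₁ < 8.9235.
t = (b₁ − β₁⁰)/SE = (5.9339 − 8.9235) / 3.5787 = -0.8354.
df = n − 2 = 84 − 2 = 82.
One-sided p ≈ 0.2030, which is ≥ 0.05, so fail to reject H₀.
The data do not give significant evidence that the true slope on advertising spend is below 8.9235 $1000s per unit.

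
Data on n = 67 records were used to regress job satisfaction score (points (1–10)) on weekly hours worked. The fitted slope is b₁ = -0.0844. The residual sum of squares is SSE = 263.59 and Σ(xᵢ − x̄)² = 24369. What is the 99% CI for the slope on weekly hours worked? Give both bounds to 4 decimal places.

MSE = SSE/(n − 2) = 263.59/65 = 4.05523.
SE(b₁) = √(MSE/Sₓₓ) = √(4.05523/24369) = 0.0129.
df = n − 2 = 65.
t* = t_{0.005, 65} = 2.653604.
Margin = t* × SE = 2.653604 × 0.0129 = 0.034231.
CI: -0.0844 ± 0.034231 → (-0.1186, -0.0502).
With 99% confidence, each one-unit increase in weekly hours worked is associated with a change of between -0.1186 and -0.0502 points (1–10) in job satisfaction score.

(-0.1186, -0.0502)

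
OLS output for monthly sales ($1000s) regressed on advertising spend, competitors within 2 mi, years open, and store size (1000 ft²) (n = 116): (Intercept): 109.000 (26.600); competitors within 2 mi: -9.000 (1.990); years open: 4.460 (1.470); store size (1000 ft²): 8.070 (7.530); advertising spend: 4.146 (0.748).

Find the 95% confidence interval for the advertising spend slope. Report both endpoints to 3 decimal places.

(2.664, 5.628)

Read off: b = 4.146, SE = 0.748 for advertising spend.
df = n − k − 1 = 116 − 4 − 1 = 111.
t* = t_{0.025, 111} = 1.981567.
Margin = t* × SE = 1.981567 × 0.748 = 1.48221.
CI: 4.146 ± 1.48221 → (2.664, 5.628).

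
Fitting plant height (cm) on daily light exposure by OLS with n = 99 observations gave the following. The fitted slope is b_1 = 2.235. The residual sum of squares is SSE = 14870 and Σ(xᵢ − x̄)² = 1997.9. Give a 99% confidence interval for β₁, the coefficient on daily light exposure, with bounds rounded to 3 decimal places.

MSE = SSE/(n − 2) = 14870/97 = 153.299.
SE(b_1) = √(MSE/Sₓₓ) = √(153.299/1997.9) = 0.277002.
df = n − 2 = 97.
t* = t_{0.005, 97} = 2.627468.
Margin = t* × SE = 2.627468 × 0.277002 = 0.72781.
CI: 2.235 ± 0.72781 → (1.507, 2.963).
With 99% confidence, each one-unit increase in daily light exposure is associated with a change of between 1.507 and 2.963 cm in plant height.

(1.507, 2.963)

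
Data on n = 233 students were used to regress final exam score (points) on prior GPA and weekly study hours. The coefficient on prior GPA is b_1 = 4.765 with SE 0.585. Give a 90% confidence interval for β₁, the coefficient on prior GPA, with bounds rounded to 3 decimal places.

df = n − k − 1 = 233 − 2 − 1 = 230.
t* = t_{0.05, 230} = 1.651506.
Margin = t* × SE = 1.651506 × 0.585 = 0.96613.
CI: 4.765 ± 0.96613 → (3.799, 5.731).
With 90% confidence, each one-unit increase in prior GPA is associated with a change of between 3.799 and 5.731 points in final exam score, holding the other predictors fixed.

(3.799, 5.731)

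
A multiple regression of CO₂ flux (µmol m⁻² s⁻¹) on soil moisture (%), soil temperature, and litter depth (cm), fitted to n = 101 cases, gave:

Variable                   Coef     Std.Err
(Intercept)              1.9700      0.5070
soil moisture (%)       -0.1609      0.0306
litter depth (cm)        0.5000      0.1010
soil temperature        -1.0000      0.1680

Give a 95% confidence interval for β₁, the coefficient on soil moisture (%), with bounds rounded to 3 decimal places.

Read off: b = -0.1609, SE = 0.0306 for soil moisture (%).
df = n − k − 1 = 101 − 3 − 1 = 97.
t* = t_{0.025, 97} = 1.984723.
Margin = t* × SE = 1.984723 × 0.0306 = 0.06073.
CI: -0.1609 ± 0.06073 → (-0.222, -0.100).

(-0.222, -0.100)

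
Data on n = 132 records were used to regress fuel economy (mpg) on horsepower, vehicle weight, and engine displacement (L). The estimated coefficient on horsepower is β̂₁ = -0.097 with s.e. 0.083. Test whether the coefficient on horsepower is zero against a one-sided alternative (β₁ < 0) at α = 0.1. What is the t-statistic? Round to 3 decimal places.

t = -1.169

H₀: β₁ = 0 vs H₁: β₁ < 0.
t = (β̂₁ − β₁⁰)/SE = -0.097 / 0.083 = -1.169.
df = n − k − 1 = 132 − 3 − 1 = 128.
One-sided p ≈ 0.1224, which is ≥ 0.1, so fail to reject H₀.
The data do not give significant evidence that the true slope on horsepower is negative, holding the other predictors fixed.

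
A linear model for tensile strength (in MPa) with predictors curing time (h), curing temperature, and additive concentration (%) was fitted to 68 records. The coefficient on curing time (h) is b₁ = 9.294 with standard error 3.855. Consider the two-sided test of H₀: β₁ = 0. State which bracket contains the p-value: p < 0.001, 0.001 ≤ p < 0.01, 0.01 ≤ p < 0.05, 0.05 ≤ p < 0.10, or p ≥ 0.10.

0.01 ≤ p < 0.05

t = 9.294 / 3.855 = 2.411.
df = n − k − 1 = 68 − 3 − 1 = 64.
Two-sided p = 2·P(T_{64} > |t|) ≈ 0.0188.
So 0.01 ≤ p < 0.05.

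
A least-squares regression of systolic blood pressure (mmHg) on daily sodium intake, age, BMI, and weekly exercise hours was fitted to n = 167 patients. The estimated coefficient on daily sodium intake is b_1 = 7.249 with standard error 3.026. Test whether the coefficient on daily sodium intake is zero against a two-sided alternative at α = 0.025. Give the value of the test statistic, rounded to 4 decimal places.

t = 2.3956

H₀: β₁ = 0 vs H₁: β₁ ≠ 0.
t = (b_1 − β₁⁰)/SE = 7.249 / 3.026 = 2.3956.
df = n − k − 1 = 167 − 4 − 1 = 162.
Two-sided p ≈ 0.0177, which is < 0.025, so reject H₀.
There is evidence that daily sodium intake is associated with systolic blood pressure, holding the other predictors fixed.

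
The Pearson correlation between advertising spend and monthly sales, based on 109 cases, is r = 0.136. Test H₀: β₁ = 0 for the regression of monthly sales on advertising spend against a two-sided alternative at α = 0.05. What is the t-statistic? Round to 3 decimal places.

t = 1.420

t = r·√(n − 2)/√(1 − r²) = 0.136·√107/√0.981504 = 1.420.
df = n − 2 = 107.
Two-sided p ≈ 0.1585, which is ≥ 0.05, so fail to reject H₀.
The data do not give significant evidence of a linear association between advertising spend and monthly sales.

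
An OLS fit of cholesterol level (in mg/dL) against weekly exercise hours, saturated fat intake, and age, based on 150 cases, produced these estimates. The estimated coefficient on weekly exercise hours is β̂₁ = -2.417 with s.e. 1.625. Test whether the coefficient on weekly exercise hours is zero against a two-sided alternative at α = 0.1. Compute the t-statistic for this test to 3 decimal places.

t = -1.487

H₀: β₁ = 0 vs H₁: β₁ ≠ 0.
t = (β̂₁ − β₁⁰)/SE = -2.417 / 1.625 = -1.487.
df = n − k − 1 = 150 − 3 − 1 = 146.
Two-sided p ≈ 0.1391, which is ≥ 0.1, so fail to reject H₀.
The data do not give significant evidence of an association between weekly exercise hours and cholesterol level, after adjusting for the other predictors.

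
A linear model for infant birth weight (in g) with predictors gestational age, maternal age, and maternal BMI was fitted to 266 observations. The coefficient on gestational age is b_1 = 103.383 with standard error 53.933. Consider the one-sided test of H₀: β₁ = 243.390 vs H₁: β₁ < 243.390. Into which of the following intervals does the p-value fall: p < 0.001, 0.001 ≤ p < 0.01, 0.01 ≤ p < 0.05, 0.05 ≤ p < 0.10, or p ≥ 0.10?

0.001 ≤ p < 0.01

t = (103.383 − 243.390) / 53.933 = -2.596.
df = n − k − 1 = 266 − 3 − 1 = 262.
One-sided p = P(T_{262} < t) ≈ 0.0050.
So 0.001 ≤ p < 0.01.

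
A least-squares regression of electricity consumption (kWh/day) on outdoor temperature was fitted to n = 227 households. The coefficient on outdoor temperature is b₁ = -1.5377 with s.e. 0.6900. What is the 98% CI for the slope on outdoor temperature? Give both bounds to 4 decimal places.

df = n − 2 = 227 − 2 = 225.
t* = t_{0.01, 225} = 2.343035.
Margin = t* × SE = 2.343035 × 0.6900 = 1.616694.
CI: -1.5377 ± 1.616694 → (-3.1544, 0.0790).
With 98% confidence, each one-unit increase in outdoor temperature is associated with a change of between -3.1544 and 0.0790 kWh/day in electricity consumption.

(-3.1544, 0.0790)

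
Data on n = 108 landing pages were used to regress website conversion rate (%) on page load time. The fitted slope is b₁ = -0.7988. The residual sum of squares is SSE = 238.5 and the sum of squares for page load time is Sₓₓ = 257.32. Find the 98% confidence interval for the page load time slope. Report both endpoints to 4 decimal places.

(-1.0197, -0.5779)

MSE = SSE/(n − 2) = 238.5/106 = 2.25.
SE(b₁) = √(MSE/Sₓₓ) = √(2.25/257.32) = 0.0935092.
df = n − 2 = 106.
t* = t_{0.01, 106} = 2.362043.
Margin = t* × SE = 2.362043 × 0.0935092 = 0.220873.
CI: -0.7988 ± 0.220873 → (-1.0197, -0.5779).
With 98% confidence, each one-unit increase in page load time is associated with a change of between -1.0197 and -0.5779 % in website conversion rate.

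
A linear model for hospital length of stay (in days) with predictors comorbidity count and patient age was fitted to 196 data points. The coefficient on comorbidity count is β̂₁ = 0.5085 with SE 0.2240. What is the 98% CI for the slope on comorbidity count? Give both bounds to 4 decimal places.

(-0.0170, 1.0340)

df = n − k − 1 = 196 − 2 − 1 = 193.
t* = t_{0.01, 193} = 2.345824.
Margin = t* × SE = 2.345824 × 0.2240 = 0.525465.
CI: 0.5085 ± 0.525465 → (-0.0170, 1.0340).
With 98% confidence, each one-unit increase in comorbidity count is associated with a change of between -0.0170 and 1.0340 days in hospital length of stay, holding the other predictors fixed.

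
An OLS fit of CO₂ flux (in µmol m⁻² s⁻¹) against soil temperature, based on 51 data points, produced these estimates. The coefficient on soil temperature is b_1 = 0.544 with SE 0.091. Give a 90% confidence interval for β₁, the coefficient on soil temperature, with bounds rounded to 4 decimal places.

(0.3914, 0.6966)

df = n − 2 = 51 − 2 = 49.
t* = t_{0.05, 49} = 1.676551.
Margin = t* × SE = 1.676551 × 0.091 = 0.152566.
CI: 0.544 ± 0.152566 → (0.3914, 0.6966).
With 90% confidence, each one-unit increase in soil temperature is associated with a change of between 0.3914 and 0.6966 µmol m⁻² s⁻¹ in CO₂ flux.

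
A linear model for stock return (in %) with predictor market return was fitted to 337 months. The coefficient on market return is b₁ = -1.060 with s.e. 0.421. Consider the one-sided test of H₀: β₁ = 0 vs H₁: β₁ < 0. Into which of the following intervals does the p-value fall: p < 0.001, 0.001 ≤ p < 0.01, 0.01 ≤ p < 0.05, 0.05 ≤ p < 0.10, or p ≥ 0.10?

0.001 ≤ p < 0.01

t = -1.060 / 0.421 = -2.518.
df = n − 2 = 337 − 2 = 335.
One-sided p = P(T_{335} < t) ≈ 0.0061.
So 0.001 ≤ p < 0.01.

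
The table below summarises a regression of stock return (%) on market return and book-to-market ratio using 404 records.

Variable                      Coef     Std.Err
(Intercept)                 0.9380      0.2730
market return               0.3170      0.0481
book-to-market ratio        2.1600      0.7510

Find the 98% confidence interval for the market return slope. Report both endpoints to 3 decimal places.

Read off: b = 0.3170, SE = 0.0481 for market return.
df = n − k − 1 = 404 − 2 − 1 = 401.
t* = t_{0.01, 401} = 2.335683.
Margin = t* × SE = 2.335683 × 0.0481 = 0.11235.
CI: 0.3170 ± 0.11235 → (0.205, 0.429).

(0.205, 0.429)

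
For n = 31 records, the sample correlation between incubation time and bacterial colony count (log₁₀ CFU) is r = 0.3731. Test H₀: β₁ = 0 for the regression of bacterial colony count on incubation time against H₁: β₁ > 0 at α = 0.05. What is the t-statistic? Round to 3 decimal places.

t = r·√(n − 2)/√(1 − r²) = 0.3731·√29/√0.860796 = 2.166.
df = n − 2 = 29.
One-sided p ≈ 0.0194, which is < 0.05, so reject H₀.
There is evidence of a linear association between incubation time and bacterial colony count.

t = 2.166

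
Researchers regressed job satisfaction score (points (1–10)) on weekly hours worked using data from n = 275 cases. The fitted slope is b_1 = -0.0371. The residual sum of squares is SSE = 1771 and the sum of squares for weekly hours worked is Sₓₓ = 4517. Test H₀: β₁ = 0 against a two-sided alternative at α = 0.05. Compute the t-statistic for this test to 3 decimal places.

MSE = SSE/(n − 2) = 1771/273 = 6.48718.
SE(b_1) = √(MSE/Sₓₓ) = √(6.48718/4517) = 0.0378968.
t = -0.0371 / 0.0378968 = -0.979.
df = n − 2 = 273.
Two-sided p ≈ 0.3285, which is ≥ 0.05, so fail to reject H₀.
The data do not give significant evidence of an association between weekly hours worked and job satisfaction score.

t = -0.979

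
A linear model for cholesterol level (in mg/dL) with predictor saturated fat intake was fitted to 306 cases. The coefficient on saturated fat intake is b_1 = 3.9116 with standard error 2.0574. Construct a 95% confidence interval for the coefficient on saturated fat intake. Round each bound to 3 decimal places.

(-0.137, 7.960)

df = n − 2 = 306 − 2 = 304.
t* = t_{0.025, 304} = 1.967798.
Margin = t* × SE = 1.967798 × 2.0574 = 4.04855.
CI: 3.9116 ± 4.04855 → (-0.137, 7.960).
With 95% confidence, each one-unit increase in saturated fat intake is associated with a change of between -0.137 and 7.960 mg/dL in cholesterol level.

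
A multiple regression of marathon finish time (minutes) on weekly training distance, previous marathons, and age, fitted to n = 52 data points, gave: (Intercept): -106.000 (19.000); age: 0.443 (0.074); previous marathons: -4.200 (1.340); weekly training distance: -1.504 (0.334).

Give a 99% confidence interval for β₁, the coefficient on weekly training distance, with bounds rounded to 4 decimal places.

(-2.3999, -0.6081)

Read off: b = -1.504, SE = 0.334 for weekly training distance.
df = n − k − 1 = 52 − 3 − 1 = 48.
t* = t_{0.005, 48} = 2.682204.
Margin = t* × SE = 2.682204 × 0.334 = 0.895856.
CI: -1.504 ± 0.895856 → (-2.3999, -0.6081).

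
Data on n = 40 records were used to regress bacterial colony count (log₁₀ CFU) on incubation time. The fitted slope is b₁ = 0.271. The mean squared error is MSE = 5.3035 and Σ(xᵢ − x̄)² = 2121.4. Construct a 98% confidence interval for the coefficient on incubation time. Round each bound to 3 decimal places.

(0.150, 0.392)

SE(b₁) = √(MSE/Sₓₓ) = √(5.3035/2121.4) = 0.05.
df = n − 2 = 38.
t* = t_{0.01, 38} = 2.428568.
Margin = t* × SE = 2.428568 × 0.05 = 0.12143.
CI: 0.271 ± 0.12143 → (0.150, 0.392).
With 98% confidence, each one-unit increase in incubation time is associated with a change of between 0.150 and 0.392 log₁₀ CFU in bacterial colony count.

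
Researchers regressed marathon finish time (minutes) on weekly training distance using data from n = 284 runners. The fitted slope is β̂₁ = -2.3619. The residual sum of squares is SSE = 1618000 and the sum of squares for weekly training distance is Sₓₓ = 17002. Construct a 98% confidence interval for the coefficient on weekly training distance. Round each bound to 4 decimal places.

MSE = SSE/(n − 2) = 1618000/282 = 5737.59.
SE(β̂₁) = √(MSE/Sₓₓ) = √(5737.59/17002) = 0.580918.
df = n − 2 = 282.
t* = t_{0.01, 282} = 2.339644.
Margin = t* × SE = 2.339644 × 0.580918 = 1.359141.
CI: -2.3619 ± 1.359141 → (-3.7210, -1.0028).
With 98% confidence, each one-unit increase in weekly training distance is associated with a change of between -3.7210 and -1.0028 minutes in marathon finish time.

(-3.7210, -1.0028)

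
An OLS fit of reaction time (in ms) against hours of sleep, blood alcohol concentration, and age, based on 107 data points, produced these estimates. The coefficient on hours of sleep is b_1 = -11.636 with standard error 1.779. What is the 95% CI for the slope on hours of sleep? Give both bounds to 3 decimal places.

(-15.164, -8.108)

df = n − k − 1 = 107 − 3 − 1 = 103.
t* = t_{0.025, 103} = 1.983264.
Margin = t* × SE = 1.983264 × 1.779 = 3.52823.
CI: -11.636 ± 3.52823 → (-15.164, -8.108).
With 95% confidence, each one-unit increase in hours of sleep is associated with a change of between -15.164 and -8.108 ms in reaction time, holding the other predictors fixed.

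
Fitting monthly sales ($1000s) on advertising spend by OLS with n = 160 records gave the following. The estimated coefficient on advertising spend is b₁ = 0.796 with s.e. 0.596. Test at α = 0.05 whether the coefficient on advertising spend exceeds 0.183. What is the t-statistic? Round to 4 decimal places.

t = 1.0285

H₀: β₁ = 0.183 vs H₁: β₁ > 0.183.
t = (b₁ − β₁⁰)/SE = (0.796 − 0.183) / 0.596 = 1.0285.
df = n − 2 = 160 − 2 = 158.
One-sided p ≈ 0.1526, which is ≥ 0.05, so fail to reject H₀.
The data do not give significant evidence that the true slope on advertising spend exceeds 0.183 $1000s per unit.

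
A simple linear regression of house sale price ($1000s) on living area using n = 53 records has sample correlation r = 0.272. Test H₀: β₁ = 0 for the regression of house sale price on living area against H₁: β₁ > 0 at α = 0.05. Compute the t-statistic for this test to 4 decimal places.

t = 2.0186

t = r·√(n − 2)/√(1 − r²) = 0.272·√51/√0.926016 = 2.0186.
df = n − 2 = 51.
One-sided p ≈ 0.0244, which is < 0.05, so reject H₀.
There is evidence of a linear association between living area and house sale price.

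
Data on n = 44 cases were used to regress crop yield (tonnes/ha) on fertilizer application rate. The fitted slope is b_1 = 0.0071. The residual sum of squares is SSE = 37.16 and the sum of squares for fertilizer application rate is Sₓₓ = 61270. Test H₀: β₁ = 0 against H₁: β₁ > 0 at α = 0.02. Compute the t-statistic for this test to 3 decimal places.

t = 1.868

MSE = SSE/(n − 2) = 37.16/42 = 0.884762.
SE(b_1) = √(MSE/Sₓₓ) = √(0.884762/61270) = 0.00380005.
t = 0.0071 / 0.00380005 = 1.868.
df = n − 2 = 42.
One-sided p ≈ 0.0343, which is ≥ 0.02, so fail to reject H₀.
The data do not give significant evidence that the true slope on fertilizer application rate is positive.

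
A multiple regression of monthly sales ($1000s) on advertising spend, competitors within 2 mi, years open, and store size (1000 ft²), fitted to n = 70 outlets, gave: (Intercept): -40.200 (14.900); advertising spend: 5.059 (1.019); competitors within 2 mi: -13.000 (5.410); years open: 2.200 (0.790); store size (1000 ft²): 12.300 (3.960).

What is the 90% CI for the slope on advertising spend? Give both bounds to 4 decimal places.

(3.3587, 6.7593)

Read off: b = 5.059, SE = 1.019 for advertising spend.
df = n − k − 1 = 70 − 4 − 1 = 65.
t* = t_{0.05, 65} = 1.668636.
Margin = t* × SE = 1.668636 × 1.019 = 1.700340.
CI: 5.059 ± 1.700340 → (3.3587, 6.7593).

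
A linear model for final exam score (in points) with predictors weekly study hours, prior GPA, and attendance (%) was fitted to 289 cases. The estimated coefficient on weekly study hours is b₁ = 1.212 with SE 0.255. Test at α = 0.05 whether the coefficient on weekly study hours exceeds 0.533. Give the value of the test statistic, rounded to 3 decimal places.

H₀: β₁ = 0.533 vs H₁: β₁ > 0.533.
t = (b₁ − β₁⁰)/SE = (1.212 − 0.533) / 0.255 = 2.663.
df = n − k − 1 = 289 − 3 − 1 = 285.
One-sided p ≈ 0.0041, which is < 0.05, so reject H₀.
There is evidence that the true slope on weekly study hours exceeds 0.533 points per unit, holding the other predictors fixed.

t = 2.663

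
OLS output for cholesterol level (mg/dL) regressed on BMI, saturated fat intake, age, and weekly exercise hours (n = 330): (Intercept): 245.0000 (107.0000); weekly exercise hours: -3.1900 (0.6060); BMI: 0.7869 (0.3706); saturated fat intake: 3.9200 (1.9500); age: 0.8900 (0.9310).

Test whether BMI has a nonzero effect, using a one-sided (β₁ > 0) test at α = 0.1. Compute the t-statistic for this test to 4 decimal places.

Read off: b = 0.7869, SE = 0.3706 for BMI.
H₀: β₁ = 0 vs H₁: β₁ > 0.
t = 0.7869 / 0.3706 = 2.1233.
df = n − k − 1 = 330 − 4 − 1 = 325.
One-sided p ≈ 0.0172, which is < 0.1, so reject H₀.
There is evidence that the true slope on BMI is positive, holding the other predictors fixed.

t = 2.1233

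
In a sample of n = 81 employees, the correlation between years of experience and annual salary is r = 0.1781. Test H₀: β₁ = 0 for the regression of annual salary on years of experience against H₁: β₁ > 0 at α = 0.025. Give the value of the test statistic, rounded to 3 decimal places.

t = r·√(n − 2)/√(1 − r²) = 0.1781·√79/√0.96828 = 1.609.
df = n − 2 = 79.
One-sided p ≈ 0.0558, which is ≥ 0.025, so fail to reject H₀.
The data do not give significant evidence of a linear association between years of experience and annual salary.

t = 1.609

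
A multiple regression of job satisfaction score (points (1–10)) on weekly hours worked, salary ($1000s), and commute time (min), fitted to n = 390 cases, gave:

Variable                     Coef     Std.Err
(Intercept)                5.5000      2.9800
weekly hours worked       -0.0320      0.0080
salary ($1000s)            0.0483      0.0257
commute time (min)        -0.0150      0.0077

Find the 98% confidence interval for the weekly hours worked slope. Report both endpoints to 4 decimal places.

(-0.0507, -0.0133)

Read off: b = -0.0320, SE = 0.0080 for weekly hours worked.
df = n − k − 1 = 390 − 3 − 1 = 386.
t* = t_{0.01, 386} = 2.336047.
Margin = t* × SE = 2.336047 × 0.0080 = 0.018688.
CI: -0.0320 ± 0.018688 → (-0.0507, -0.0133).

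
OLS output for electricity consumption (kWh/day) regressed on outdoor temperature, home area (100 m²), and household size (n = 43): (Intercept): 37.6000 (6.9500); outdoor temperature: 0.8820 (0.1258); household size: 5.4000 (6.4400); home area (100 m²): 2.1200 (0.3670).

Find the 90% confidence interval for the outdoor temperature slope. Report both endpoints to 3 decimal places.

(0.670, 1.094)

Read off: b = 0.8820, SE = 0.1258 for outdoor temperature.
df = n − k − 1 = 43 − 3 − 1 = 39.
t* = t_{0.05, 39} = 1.684875.
Margin = t* × SE = 1.684875 × 0.1258 = 0.21196.
CI: 0.8820 ± 0.21196 → (0.670, 1.094).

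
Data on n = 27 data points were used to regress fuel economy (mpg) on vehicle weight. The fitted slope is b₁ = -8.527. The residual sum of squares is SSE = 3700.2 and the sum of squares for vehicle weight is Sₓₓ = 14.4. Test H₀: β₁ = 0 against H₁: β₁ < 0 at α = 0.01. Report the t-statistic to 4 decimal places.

t = -2.6597

MSE = SSE/(n − 2) = 3700.2/25 = 148.008.
SE(b₁) = √(MSE/Sₓₓ) = √(148.008/14.4) = 3.20598.
t = -8.527 / 3.20598 = -2.6597.
df = n − 2 = 25.
One-sided p ≈ 0.0067, which is < 0.01, so reject H₀.
There is evidence that the true slope on vehicle weight is negative.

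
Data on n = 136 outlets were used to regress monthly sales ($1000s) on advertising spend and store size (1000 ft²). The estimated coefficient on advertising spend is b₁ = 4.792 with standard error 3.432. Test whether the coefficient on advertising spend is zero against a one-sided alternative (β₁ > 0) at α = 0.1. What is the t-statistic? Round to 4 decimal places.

t = 1.3963

H₀: β₁ = 0 vs H₁: β₁ > 0.
t = (b₁ − β₁⁰)/SE = 4.792 / 3.432 = 1.3963.
df = n − k − 1 = 136 − 2 − 1 = 133.
One-sided p ≈ 0.0825, which is < 0.1, so reject H₀.
There is evidence that the true slope on advertising spend is positive, holding the other predictors fixed.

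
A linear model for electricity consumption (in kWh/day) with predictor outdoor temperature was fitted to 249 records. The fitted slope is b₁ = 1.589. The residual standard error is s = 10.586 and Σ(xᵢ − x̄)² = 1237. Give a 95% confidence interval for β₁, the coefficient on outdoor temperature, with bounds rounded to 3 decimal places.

(0.996, 2.182)

SE(b₁) = s/√Sₓₓ = 10.586/√1237 = 0.300987.
df = n − 2 = 247.
t* = t_{0.025, 247} = 1.969615.
Margin = t* × SE = 1.969615 × 0.300987 = 0.59283.
CI: 1.589 ± 0.59283 → (0.996, 2.182).
With 95% confidence, each one-unit increase in outdoor temperature is associated with a change of between 0.996 and 2.182 kWh/day in electricity consumption.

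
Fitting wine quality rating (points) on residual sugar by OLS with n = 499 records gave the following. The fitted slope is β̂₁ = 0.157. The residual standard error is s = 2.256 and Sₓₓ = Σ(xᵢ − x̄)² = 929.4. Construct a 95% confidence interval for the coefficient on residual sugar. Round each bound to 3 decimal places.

SE(β̂₁) = s/√Sₓₓ = 2.256/√929.4 = 0.074001.
df = n − 2 = 497.
t* = t_{0.025, 497} = 1.964749.
Margin = t* × SE = 1.964749 × 0.074001 = 0.14539.
CI: 0.157 ± 0.14539 → (0.012, 0.302).
With 95% confidence, each one-unit increase in residual sugar is associated with a change of between 0.012 and 0.302 points in wine quality rating.

(0.012, 0.302)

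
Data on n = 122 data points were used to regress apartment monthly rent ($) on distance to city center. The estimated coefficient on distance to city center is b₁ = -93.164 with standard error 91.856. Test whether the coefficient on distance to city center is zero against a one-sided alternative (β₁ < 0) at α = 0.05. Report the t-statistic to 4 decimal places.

H₀: β₁ = 0 vs H₁: β₁ < 0.
t = (b₁ − β₁⁰)/SE = -93.164 / 91.856 = -1.0142.
df = n − 2 = 122 − 2 = 120.
One-sided p ≈ 0.1563, which is ≥ 0.05, so fail to reject H₀.
The data do not give significant evidence that the true slope on distance to city center is negative.

t = -1.0142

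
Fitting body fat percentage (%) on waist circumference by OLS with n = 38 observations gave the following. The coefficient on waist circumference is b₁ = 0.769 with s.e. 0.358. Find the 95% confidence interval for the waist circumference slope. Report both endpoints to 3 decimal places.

df = n − 2 = 38 − 2 = 36.
t* = t_{0.025, 36} = 2.028094.
Margin = t* × SE = 2.028094 × 0.358 = 0.72606.
CI: 0.769 ± 0.72606 → (0.043, 1.495).
With 95% confidence, each one-unit increase in waist circumference is associated with a change of between 0.043 and 1.495 % in body fat percentage.

(0.043, 1.495)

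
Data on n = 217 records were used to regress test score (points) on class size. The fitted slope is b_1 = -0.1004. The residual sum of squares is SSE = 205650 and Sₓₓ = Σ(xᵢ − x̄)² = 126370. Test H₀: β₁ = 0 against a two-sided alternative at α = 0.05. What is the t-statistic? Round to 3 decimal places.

MSE = SSE/(n − 2) = 205650/215 = 956.512.
SE(b_1) = √(MSE/Sₓₓ) = √(956.512/126370) = 0.0870008.
t = -0.1004 / 0.0870008 = -1.154.
df = n − 2 = 215.
Two-sided p ≈ 0.2498, which is ≥ 0.05, so fail to reject H₀.
The data do not give significant evidence of an association between class size and test score.

t = -1.154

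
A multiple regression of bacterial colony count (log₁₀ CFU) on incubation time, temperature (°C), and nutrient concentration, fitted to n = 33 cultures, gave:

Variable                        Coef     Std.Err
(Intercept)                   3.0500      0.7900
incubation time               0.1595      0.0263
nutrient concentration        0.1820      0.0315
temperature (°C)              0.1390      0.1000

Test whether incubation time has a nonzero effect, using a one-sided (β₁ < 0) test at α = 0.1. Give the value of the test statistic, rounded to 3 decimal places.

Read off: b = 0.1595, SE = 0.0263 for incubation time.
H₀: β₁ = 0 vs H₁: β₁ < 0.
t = 0.1595 / 0.0263 = 6.065.
df = n − k − 1 = 33 − 3 − 1 = 29.
One-sided p ≈ 1.0000, which is ≥ 0.1, so fail to reject H₀.
The data do not give significant evidence that the true slope on incubation time is negative, holding the other predictors fixed.

t = 6.065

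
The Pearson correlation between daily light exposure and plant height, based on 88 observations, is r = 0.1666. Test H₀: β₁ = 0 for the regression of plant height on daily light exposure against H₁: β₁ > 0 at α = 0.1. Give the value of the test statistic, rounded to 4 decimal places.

t = 1.5669

t = r·√(n − 2)/√(1 − r²) = 0.1666·√86/√0.972244 = 1.5669.
df = n − 2 = 86.
One-sided p ≈ 0.0604, which is < 0.1, so reject H₀.
There is evidence of a linear association between daily light exposure and plant height.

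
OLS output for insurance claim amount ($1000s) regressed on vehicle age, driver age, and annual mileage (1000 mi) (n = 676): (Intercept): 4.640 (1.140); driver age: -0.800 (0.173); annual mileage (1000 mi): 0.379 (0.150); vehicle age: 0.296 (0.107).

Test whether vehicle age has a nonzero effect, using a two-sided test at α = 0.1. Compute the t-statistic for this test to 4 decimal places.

t = 2.7664

Read off: b = 0.296, SE = 0.107 for vehicle age.
H₀: β₁ = 0 vs H₁: β₁ ≠ 0.
t = 0.296 / 0.107 = 2.7664.
df = n − k − 1 = 676 − 3 − 1 = 672.
Two-sided p ≈ 0.0058, which is < 0.1, so reject H₀.
There is evidence that vehicle age is associated with insurance claim amount, holding the other predictors fixed.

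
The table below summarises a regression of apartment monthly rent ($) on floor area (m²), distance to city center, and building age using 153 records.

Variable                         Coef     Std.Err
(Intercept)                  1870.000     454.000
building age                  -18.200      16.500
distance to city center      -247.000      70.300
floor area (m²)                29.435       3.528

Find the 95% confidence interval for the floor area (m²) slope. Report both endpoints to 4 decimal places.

(22.4636, 36.4064)

Read off: b = 29.435, SE = 3.528 for floor area (m²).
df = n − k − 1 = 153 − 3 − 1 = 149.
t* = t_{0.025, 149} = 1.976013.
Margin = t* × SE = 1.976013 × 3.528 = 6.971374.
CI: 29.435 ± 6.971374 → (22.4636, 36.4064).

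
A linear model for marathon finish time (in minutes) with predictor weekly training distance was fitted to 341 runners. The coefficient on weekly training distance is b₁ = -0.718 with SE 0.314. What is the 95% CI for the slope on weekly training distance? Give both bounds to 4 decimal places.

df = n − 2 = 341 − 2 = 339.
t* = t_{0.025, 339} = 1.966986.
Margin = t* × SE = 1.966986 × 0.314 = 0.617634.
CI: -0.718 ± 0.617634 → (-1.3356, -0.1004).
With 95% confidence, each one-unit increase in weekly training distance is associated with a change of between -1.3356 and -0.1004 minutes in marathon finish time.

(-1.3356, -0.1004)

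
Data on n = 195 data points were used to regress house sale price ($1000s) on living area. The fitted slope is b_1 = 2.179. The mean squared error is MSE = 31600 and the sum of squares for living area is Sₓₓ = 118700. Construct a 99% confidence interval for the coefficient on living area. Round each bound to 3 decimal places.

SE(b_1) = √(MSE/Sₓₓ) = √(31600/118700) = 0.515963.
df = n − 2 = 193.
t* = t_{0.005, 193} = 2.601543.
Margin = t* × SE = 2.601543 × 0.515963 = 1.34230.
CI: 2.179 ± 1.34230 → (0.837, 3.521).
With 99% confidence, each one-unit increase in living area is associated with a change of between 0.837 and 3.521 $1000s in house sale price.

(0.837, 3.521)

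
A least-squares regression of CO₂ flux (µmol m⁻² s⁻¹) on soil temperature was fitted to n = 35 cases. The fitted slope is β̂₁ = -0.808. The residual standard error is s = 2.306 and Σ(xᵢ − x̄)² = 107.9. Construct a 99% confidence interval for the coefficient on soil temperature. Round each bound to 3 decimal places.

SE(β̂₁) = s/√Sₓₓ = 2.306/√107.9 = 0.221998.
df = n − 2 = 33.
t* = t_{0.005, 33} = 2.733277.
Margin = t* × SE = 2.733277 × 0.221998 = 0.60678.
CI: -0.808 ± 0.60678 → (-1.415, -0.201).
With 99% confidence, each one-unit increase in soil temperature is associated with a change of between -1.415 and -0.201 µmol m⁻² s⁻¹ in CO₂ flux.

(-1.415, -0.201)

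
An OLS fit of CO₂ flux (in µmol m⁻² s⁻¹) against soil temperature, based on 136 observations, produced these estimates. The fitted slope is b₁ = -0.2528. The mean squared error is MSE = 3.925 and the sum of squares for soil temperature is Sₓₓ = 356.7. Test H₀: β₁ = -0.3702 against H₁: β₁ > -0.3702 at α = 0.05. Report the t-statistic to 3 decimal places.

SE(b₁) = √(MSE/Sₓₓ) = √(3.925/356.7) = 0.104898.
t = (-0.2528 − (-0.3702)) / 0.104898 = 1.119.
df = n − 2 = 134.
One-sided p ≈ 0.1325, which is ≥ 0.05, so fail to reject H₀.
The data do not give significant evidence that the true slope on soil temperature exceeds -0.3702 µmol m⁻² s⁻¹ per unit.

t = 1.119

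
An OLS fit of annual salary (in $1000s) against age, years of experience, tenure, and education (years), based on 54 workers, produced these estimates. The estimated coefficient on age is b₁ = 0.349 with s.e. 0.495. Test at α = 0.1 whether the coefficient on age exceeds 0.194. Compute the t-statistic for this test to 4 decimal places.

H₀: β₁ = 0.194 vs H₁: β₁ > 0.194.
t = (b₁ − β₁⁰)/SE = (0.349 − 0.194) / 0.495 = 0.3131.
df = n − k − 1 = 54 − 4 − 1 = 49.
One-sided p ≈ 0.3778, which is ≥ 0.1, so fail to reject H₀.
The data do not give significant evidence that the true slope on age exceeds 0.194 $1000s per unit, holding the other predictors fixed.

t = 0.3131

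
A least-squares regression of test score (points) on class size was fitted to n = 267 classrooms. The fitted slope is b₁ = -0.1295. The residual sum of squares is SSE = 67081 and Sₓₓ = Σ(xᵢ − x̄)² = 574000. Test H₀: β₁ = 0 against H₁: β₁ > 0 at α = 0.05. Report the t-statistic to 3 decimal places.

t = -6.167

MSE = SSE/(n − 2) = 67081/265 = 253.136.
SE(b₁) = √(MSE/Sₓₓ) = √(253.136/574000) = 0.0210001.
t = -0.1295 / 0.0210001 = -6.167.
df = n − 2 = 265.
One-sided p ≈ 1.0000, which is ≥ 0.05, so fail to reject H₀.
The data do not give significant evidence that the true slope on class size is positive.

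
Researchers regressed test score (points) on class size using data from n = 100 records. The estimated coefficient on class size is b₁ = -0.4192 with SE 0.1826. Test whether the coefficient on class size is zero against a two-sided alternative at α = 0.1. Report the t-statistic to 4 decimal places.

H₀: β₁ = 0 vs H₁: β₁ ≠ 0.
t = (b₁ − β₁⁰)/SE = -0.4192 / 0.1826 = -2.2957.
df = n − 2 = 100 − 2 = 98.
Two-sided p ≈ 0.0238, which is < 0.1, so reject H₀.
There is evidence that class size is associated with test score.

t = -2.2957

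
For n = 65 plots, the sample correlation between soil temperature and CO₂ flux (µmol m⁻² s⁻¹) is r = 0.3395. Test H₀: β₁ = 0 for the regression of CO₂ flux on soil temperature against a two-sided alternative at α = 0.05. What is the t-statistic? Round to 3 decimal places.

t = r·√(n − 2)/√(1 − r²) = 0.3395·√63/√0.88474 = 2.865.
df = n − 2 = 63.
Two-sided p ≈ 0.0057, which is < 0.05, so reject H₀.
There is evidence of a linear association between soil temperature and CO₂ flux.

t = 2.865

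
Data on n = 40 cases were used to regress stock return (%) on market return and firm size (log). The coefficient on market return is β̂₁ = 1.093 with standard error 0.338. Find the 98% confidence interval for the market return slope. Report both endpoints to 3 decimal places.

(0.271, 1.915)

df = n − k − 1 = 40 − 2 − 1 = 37.
t* = t_{0.01, 37} = 2.431447.
Margin = t* × SE = 2.431447 × 0.338 = 0.82183.
CI: 1.093 ± 0.82183 → (0.271, 1.915).
With 98% confidence, each one-unit increase in market return is associated with a change of between 0.271 and 1.915 % in stock return, holding the other predictors fixed.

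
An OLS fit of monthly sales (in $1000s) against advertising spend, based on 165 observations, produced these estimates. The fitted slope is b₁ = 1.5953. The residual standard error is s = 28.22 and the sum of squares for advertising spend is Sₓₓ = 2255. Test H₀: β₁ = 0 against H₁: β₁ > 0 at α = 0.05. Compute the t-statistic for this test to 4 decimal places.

SE(b₁) = s/√Sₓₓ = 28.22/√2255 = 0.59427.
t = 1.5953 / 0.59427 = 2.6845.
df = n − 2 = 163.
One-sided p ≈ 0.0040, which is < 0.05, so reject H₀.
There is evidence that the true slope on advertising spend is positive.

t = 2.6845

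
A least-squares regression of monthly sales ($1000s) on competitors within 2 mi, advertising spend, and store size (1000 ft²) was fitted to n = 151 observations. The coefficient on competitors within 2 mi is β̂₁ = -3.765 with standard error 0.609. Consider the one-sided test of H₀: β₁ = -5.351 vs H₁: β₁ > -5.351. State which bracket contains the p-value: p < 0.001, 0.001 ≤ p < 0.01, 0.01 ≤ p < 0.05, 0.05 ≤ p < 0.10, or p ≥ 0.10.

t = (-3.765 − (-5.351)) / 0.609 = 2.604.
df = n − k − 1 = 151 − 3 − 1 = 147.
One-sided p = P(T_{147} > t) ≈ 0.0051.
So 0.001 ≤ p < 0.01.

0.001 ≤ p < 0.01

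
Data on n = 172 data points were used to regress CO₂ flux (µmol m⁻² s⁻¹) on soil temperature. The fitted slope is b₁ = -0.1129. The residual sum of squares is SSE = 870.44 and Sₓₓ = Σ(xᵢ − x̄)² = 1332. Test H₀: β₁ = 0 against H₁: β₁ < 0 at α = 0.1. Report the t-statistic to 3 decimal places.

MSE = SSE/(n − 2) = 870.44/170 = 5.12024.
SE(b₁) = √(MSE/Sₓₓ) = √(5.12024/1332) = 0.0620002.
t = -0.1129 / 0.0620002 = -1.821.
df = n − 2 = 170.
One-sided p ≈ 0.0352, which is < 0.1, so reject H₀.
There is evidence that the true slope on soil temperature is negative.

t = -1.821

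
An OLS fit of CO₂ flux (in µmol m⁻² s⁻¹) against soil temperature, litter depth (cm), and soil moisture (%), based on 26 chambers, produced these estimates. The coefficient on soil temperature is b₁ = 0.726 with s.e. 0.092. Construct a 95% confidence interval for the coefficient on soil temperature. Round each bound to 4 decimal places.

df = n − k − 1 = 26 − 3 − 1 = 22.
t* = t_{0.025, 22} = 2.073873.
Margin = t* × SE = 2.073873 × 0.092 = 0.190796.
CI: 0.726 ± 0.190796 → (0.5352, 0.9168).
With 95% confidence, each one-unit increase in soil temperature is associated with a change of between 0.5352 and 0.9168 µmol m⁻² s⁻¹ in CO₂ flux, holding the other predictors fixed.

(0.5352, 0.9168)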